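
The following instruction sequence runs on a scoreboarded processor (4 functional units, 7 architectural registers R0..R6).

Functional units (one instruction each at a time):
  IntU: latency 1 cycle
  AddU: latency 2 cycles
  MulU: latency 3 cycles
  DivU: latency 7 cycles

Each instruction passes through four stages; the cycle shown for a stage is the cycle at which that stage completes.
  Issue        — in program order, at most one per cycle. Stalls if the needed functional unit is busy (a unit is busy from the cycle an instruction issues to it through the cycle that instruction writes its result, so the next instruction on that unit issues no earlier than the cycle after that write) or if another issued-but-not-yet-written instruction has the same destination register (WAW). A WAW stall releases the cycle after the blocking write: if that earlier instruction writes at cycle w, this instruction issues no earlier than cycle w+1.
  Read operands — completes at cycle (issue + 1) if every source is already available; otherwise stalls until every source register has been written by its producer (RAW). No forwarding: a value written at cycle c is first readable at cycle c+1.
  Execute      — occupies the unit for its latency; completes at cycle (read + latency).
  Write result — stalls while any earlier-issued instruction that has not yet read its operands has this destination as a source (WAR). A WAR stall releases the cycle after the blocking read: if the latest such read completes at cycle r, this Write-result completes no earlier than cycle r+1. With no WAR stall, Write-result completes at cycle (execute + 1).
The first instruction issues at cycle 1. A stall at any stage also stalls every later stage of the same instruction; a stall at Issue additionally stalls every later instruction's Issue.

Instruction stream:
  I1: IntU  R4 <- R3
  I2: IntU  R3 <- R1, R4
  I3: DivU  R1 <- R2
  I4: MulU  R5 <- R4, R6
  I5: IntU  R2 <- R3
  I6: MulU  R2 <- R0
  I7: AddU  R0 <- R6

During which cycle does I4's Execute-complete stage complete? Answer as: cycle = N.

I1 -> (1, 2, 3, 4)
I2 -> (5, 6, 7, 8)  // struct: IntU busy until I1 writes@4
I3 -> (6, 7, 14, 15)
I4 -> (7, 8, 11, 12)
I5 -> (9, 10, 11, 12)  // struct: IntU busy until I2 writes@8
I6 -> (13, 14, 17, 18)  // WAW R2: wait I5 write@12
I7 -> (14, 15, 17, 18)

cycle = 11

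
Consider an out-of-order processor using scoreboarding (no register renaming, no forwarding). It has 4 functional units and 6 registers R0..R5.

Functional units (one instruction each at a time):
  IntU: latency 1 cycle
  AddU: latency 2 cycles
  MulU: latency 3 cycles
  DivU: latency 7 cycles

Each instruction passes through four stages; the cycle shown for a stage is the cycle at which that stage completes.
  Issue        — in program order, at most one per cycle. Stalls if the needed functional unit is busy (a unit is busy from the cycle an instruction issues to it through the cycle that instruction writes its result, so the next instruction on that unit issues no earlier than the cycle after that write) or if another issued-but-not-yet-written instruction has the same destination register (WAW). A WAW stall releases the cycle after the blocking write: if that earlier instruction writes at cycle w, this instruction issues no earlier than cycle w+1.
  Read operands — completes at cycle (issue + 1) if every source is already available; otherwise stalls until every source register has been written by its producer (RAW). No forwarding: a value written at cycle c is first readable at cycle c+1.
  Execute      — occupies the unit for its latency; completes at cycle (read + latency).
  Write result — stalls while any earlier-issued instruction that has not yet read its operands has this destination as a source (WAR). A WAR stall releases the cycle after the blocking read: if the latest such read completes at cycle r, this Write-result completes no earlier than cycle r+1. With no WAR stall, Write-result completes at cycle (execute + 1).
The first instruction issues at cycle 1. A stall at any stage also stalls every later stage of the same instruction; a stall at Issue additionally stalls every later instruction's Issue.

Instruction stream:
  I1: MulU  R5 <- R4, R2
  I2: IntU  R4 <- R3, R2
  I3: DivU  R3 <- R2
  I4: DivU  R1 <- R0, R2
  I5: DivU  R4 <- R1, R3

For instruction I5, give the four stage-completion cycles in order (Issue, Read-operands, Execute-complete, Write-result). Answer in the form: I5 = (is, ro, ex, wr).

I5 = (23, 24, 31, 32)

t=1  I1→MulU
t=2  I1 RO, I2→IntU
t=3  I2 RO, I3→DivU
t=4  I2 EX, I3 RO
t=5  I1 EX, I2 WR R4
t=6  I1 WR R5
t=11  I3 EX
t=12  I3 WR R3
t=13  I4→DivU
t=14  I4 RO
t=21  I4 EX
t=22  I4 WR R1
t=23  I5→DivU
t=24  I5 RO
t=31  I5 EX
t=32  I5 WR R4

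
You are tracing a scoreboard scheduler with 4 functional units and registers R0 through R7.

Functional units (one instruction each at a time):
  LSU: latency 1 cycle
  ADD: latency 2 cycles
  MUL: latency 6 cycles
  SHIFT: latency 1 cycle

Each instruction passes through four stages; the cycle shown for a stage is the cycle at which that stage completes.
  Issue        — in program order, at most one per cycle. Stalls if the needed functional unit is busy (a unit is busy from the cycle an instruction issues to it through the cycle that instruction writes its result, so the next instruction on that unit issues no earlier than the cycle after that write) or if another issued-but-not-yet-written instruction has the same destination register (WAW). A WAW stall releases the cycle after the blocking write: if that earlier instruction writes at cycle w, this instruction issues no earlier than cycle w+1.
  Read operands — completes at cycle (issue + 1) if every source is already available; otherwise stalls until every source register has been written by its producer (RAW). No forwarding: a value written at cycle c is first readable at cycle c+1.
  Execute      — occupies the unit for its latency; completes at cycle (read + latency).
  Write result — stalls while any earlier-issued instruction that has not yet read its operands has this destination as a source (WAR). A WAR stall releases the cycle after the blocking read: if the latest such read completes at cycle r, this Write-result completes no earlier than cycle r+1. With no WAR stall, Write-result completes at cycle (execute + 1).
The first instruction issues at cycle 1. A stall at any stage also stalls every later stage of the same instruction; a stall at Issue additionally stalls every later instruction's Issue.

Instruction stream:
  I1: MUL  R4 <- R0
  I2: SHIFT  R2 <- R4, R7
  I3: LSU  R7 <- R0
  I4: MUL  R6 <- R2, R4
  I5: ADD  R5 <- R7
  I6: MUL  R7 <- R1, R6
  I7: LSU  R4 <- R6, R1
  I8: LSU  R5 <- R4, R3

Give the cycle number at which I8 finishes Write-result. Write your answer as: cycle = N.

cycle = 29

[1] issue I1 (MUL)
[2] I1 read-ops, issue I2 (SHIFT)
[3] issue I3 (LSU)
[4] I3 read-ops
[5] I3 finished on LSU
[8] I1 finished on MUL
[9] I1→R4
[10] I2 read-ops, issue I4 (MUL)
[11] I2 finished on SHIFT, I3→R7, issue I5 (ADD)
[12] I2→R2, I5 read-ops
[13] I4 read-ops
[14] I5 finished on ADD
[15] I5→R5
[19] I4 finished on MUL
[20] I4→R6
[21] issue I6 (MUL)
[22] I6 read-ops, issue I7 (LSU)
[23] I7 read-ops
[24] I7 finished on LSU
[25] I7→R4
[26] issue I8 (LSU)
[27] I8 read-ops
[28] I6 finished on MUL, I8 finished on LSU
[29] I6→R7, I8→R5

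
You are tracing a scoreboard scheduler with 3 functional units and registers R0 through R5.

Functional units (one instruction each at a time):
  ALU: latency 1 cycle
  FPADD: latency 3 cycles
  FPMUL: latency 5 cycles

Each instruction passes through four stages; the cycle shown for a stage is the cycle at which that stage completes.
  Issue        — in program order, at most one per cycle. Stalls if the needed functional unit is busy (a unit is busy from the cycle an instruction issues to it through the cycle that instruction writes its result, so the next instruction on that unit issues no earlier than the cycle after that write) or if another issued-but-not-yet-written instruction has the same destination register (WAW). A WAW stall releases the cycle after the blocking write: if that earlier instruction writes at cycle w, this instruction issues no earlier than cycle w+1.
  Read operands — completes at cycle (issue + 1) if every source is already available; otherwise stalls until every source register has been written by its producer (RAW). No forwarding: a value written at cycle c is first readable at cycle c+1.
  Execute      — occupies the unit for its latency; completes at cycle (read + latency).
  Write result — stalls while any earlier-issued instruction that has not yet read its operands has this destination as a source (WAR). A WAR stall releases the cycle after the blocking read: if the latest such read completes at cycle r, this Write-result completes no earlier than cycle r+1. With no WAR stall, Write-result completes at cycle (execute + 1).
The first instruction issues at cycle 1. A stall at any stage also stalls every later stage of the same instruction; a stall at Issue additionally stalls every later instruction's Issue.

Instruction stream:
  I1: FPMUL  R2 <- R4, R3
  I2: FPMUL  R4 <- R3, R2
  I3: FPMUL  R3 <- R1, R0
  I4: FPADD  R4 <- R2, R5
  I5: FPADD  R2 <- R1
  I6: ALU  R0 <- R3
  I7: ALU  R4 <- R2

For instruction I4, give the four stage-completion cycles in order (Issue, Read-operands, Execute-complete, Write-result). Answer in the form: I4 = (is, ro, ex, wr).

I4 = (18, 19, 22, 23)

I1: IS=1 RO=2 EX=7 WR=8
I2: IS=9 RO=10 EX=15 WR=16  [struct: FPMUL busy until I1 writes@8]
I3: IS=17 RO=18 EX=23 WR=24  [struct: FPMUL busy until I2 writes@16]
I4: IS=18 RO=19 EX=22 WR=23
I5: IS=24 RO=25 EX=28 WR=29  [struct: FPADD busy until I4 writes@23]
I6: IS=25 RO=26 EX=27 WR=28
I7: IS=29 RO=30 EX=31 WR=32  [struct: ALU busy until I6 writes@28]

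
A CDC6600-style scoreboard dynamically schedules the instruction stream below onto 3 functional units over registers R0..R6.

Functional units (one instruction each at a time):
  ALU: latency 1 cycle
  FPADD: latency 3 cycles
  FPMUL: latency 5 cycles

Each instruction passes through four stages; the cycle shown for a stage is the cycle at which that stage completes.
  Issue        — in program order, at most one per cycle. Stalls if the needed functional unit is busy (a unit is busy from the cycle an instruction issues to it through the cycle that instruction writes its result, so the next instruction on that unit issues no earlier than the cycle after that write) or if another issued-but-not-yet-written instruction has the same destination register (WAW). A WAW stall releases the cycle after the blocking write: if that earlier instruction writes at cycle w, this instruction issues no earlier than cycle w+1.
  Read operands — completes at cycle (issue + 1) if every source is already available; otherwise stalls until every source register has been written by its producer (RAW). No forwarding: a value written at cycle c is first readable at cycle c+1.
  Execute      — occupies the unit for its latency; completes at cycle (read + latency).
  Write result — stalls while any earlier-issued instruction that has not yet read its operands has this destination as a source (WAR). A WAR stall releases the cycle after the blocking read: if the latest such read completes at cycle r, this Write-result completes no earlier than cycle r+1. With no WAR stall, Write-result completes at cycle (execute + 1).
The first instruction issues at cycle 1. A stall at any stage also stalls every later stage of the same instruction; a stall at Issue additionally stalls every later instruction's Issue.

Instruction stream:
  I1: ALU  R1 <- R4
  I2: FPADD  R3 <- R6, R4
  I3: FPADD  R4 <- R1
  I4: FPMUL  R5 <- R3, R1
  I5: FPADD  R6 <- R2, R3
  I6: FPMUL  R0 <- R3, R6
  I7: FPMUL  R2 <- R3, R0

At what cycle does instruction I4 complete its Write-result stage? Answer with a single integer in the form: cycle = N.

I1 -> (1, 2, 3, 4)
I2 -> (2, 3, 6, 7)
I3 -> (8, 9, 12, 13)  // struct: FPADD busy until I2 writes@7
I4 -> (9, 10, 15, 16)
I5 -> (14, 15, 18, 19)  // struct: FPADD busy until I3 writes@13
I6 -> (17, 20, 25, 26)  // struct: FPMUL busy until I4 writes@16, RAW R6: wait I5 write@19
I7 -> (27, 28, 33, 34)  // struct: FPMUL busy until I6 writes@26

cycle = 16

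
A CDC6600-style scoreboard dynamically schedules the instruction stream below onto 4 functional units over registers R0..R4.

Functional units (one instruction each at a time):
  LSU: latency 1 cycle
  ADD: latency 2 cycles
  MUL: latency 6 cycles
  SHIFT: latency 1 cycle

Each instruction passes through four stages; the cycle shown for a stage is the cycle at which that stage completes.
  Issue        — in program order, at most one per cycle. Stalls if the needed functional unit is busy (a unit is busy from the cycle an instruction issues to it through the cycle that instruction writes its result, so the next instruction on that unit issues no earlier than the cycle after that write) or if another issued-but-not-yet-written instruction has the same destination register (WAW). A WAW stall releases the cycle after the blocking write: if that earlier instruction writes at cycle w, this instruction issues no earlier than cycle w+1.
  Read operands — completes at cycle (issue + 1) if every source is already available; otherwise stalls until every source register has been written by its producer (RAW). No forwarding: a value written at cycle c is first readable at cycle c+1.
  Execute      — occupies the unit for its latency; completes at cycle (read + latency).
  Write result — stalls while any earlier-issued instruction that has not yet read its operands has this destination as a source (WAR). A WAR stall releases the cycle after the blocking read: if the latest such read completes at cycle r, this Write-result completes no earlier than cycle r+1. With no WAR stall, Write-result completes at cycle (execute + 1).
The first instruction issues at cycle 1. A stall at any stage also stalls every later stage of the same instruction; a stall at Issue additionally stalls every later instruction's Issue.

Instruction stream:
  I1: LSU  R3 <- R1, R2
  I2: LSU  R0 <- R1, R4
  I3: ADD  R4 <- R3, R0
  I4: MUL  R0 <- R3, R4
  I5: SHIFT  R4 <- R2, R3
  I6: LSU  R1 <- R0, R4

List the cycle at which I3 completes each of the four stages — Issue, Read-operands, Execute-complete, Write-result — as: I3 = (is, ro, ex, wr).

cycle 1: I1 dispatched to LSU
cycle 2: I1 operands ready
cycle 3: I1 complete
cycle 4: R3←I1
cycle 5: I2 dispatched to LSU
cycle 6: I2 operands ready, I3 dispatched to ADD
cycle 7: I2 complete
cycle 8: R0←I2
cycle 9: I3 operands ready, I4 dispatched to MUL
cycle 11: I3 complete
cycle 12: R4←I3
cycle 13: I4 operands ready, I5 dispatched to SHIFT
cycle 14: I5 operands ready, I6 dispatched to LSU
cycle 15: I5 complete
cycle 16: R4←I5
cycle 19: I4 complete
cycle 20: R0←I4
cycle 21: I6 operands ready
cycle 22: I6 complete
cycle 23: R1←I6

I3 = (6, 9, 11, 12)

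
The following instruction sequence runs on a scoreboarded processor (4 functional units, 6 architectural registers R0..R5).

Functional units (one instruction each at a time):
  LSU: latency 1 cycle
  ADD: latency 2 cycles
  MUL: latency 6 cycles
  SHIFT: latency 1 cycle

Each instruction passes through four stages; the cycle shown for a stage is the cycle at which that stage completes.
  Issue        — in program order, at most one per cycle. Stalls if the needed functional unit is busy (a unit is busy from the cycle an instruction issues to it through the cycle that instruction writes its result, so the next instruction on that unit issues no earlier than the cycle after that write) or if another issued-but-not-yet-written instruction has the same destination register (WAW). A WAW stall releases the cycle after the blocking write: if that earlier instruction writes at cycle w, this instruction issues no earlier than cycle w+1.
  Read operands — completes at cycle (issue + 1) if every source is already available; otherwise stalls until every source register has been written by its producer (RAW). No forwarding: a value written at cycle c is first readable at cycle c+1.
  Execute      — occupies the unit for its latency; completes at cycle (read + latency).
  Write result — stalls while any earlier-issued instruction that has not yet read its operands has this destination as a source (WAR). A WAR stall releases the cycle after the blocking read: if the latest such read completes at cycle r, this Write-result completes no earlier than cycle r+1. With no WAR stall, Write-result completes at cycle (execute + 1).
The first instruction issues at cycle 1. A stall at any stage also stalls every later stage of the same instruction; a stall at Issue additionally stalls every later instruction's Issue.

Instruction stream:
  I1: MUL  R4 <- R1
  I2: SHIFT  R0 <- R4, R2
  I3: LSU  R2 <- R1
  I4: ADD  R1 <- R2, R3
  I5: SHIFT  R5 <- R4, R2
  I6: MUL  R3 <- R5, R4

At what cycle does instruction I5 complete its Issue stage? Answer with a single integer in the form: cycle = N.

cycle = 13

[I1] 1/2/8/9
[I2] 2/10/11/12  (RAW R4: wait I1 write@9)
[I3] 3/4/5/11  (WAR R2: wait I2 read@10)
[I4] 4/12/14/15  (RAW R2: wait I3 write@11)
[I5] 13/14/15/16  (struct: SHIFT busy until I2 writes@12)
[I6] 14/17/23/24  (RAW R5: wait I5 write@16)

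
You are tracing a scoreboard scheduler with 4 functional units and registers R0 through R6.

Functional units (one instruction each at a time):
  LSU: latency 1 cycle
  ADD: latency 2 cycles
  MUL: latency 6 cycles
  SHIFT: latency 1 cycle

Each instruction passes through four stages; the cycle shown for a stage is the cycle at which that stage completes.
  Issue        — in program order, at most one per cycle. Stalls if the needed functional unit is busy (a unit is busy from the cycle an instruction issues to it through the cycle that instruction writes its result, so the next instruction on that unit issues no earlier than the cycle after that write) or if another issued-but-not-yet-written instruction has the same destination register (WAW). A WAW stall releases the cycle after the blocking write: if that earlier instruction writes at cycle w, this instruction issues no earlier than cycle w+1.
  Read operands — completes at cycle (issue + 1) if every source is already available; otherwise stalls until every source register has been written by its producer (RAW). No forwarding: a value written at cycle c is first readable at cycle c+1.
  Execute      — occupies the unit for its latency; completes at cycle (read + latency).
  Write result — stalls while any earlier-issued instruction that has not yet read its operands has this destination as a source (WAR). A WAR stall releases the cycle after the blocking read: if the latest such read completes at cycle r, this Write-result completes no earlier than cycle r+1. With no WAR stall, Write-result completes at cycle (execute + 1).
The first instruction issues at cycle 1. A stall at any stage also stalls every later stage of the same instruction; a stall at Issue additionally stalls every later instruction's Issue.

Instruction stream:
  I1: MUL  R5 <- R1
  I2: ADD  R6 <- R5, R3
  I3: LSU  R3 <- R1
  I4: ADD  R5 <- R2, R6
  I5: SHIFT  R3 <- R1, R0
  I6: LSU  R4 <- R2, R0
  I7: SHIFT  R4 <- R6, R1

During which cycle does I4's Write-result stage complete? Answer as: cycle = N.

  I1 | 1 | 2 | 8 | 9
  I2 | 2 | 10 | 12 | 13   RAW R5: wait I1 write@9
  I3 | 3 | 4 | 5 | 11   WAR R3: wait I2 read@10
  I4 | 14 | 15 | 17 | 18   struct: ADD busy until I2 writes@13
  I5 | 15 | 16 | 17 | 18
  I6 | 16 | 17 | 18 | 19
  I7 | 20 | 21 | 22 | 23   WAW R4: wait I6 write@19

cycle = 18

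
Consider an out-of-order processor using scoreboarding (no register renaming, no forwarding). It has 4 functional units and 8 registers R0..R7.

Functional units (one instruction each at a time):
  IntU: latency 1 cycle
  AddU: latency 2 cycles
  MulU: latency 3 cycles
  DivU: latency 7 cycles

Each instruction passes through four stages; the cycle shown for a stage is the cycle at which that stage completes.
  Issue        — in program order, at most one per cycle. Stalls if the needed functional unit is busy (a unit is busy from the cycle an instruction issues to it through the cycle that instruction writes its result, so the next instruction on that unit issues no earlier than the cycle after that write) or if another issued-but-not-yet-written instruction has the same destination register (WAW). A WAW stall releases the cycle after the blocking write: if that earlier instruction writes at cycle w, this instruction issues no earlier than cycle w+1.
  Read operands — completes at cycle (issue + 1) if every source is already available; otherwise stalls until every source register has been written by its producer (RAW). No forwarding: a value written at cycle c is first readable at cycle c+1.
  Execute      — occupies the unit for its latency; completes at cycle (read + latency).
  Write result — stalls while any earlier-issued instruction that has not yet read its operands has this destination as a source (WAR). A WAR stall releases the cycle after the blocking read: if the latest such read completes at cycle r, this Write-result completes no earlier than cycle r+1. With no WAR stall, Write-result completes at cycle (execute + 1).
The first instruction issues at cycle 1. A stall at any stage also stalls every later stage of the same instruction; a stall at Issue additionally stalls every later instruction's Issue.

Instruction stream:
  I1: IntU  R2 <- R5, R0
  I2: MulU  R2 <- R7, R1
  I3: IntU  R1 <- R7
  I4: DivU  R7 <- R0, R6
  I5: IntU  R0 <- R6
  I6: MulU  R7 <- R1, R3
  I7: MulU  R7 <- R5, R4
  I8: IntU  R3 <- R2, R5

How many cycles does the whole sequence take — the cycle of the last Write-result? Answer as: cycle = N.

cycle = 28

I1: IS=1 RO=2 EX=3 WR=4
I2: IS=5 RO=6 EX=9 WR=10  [WAW R2: wait I1 write@4]
I3: IS=6 RO=7 EX=8 WR=9
I4: IS=7 RO=8 EX=15 WR=16
I5: IS=10 RO=11 EX=12 WR=13  [struct: IntU busy until I3 writes@9]
I6: IS=17 RO=18 EX=21 WR=22  [WAW R7: wait I4 write@16]
I7: IS=23 RO=24 EX=27 WR=28  [struct: MulU busy until I6 writes@22]
I8: IS=24 RO=25 EX=26 WR=27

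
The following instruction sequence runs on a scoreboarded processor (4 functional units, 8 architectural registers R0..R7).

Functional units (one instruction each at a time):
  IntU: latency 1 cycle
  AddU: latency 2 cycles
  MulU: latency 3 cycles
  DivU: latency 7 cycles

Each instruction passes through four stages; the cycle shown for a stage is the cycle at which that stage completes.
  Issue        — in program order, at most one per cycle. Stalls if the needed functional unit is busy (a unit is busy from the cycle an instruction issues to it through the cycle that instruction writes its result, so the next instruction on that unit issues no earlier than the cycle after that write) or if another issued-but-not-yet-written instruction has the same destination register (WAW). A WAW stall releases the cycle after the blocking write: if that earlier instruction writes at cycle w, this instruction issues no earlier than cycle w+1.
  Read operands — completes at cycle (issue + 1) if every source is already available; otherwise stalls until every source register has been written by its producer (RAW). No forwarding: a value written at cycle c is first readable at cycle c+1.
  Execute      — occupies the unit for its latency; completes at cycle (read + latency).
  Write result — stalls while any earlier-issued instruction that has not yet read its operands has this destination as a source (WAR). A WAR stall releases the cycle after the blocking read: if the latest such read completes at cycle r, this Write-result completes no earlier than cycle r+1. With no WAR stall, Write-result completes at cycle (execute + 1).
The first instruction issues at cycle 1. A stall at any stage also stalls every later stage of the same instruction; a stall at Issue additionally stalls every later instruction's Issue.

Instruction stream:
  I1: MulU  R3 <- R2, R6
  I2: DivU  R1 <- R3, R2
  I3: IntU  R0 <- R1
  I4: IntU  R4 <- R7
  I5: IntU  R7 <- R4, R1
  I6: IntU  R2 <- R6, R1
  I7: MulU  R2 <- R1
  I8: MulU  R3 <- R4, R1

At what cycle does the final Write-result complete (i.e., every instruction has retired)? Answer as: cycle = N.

I1  is:1  ro:2  ex:5  wr:6
I2  is:2  ro:7  ex:14  wr:15  — RAW R3: wait I1 write@6
I3  is:3  ro:16  ex:17  wr:18  — RAW R1: wait I2 write@15
I4  is:19  ro:20  ex:21  wr:22  — struct: IntU busy until I3 writes@18
I5  is:23  ro:24  ex:25  wr:26  — struct: IntU busy until I4 writes@22
I6  is:27  ro:28  ex:29  wr:30  — struct: IntU busy until I5 writes@26
I7  is:31  ro:32  ex:35  wr:36  — WAW R2: wait I6 write@30
I8  is:37  ro:38  ex:41  wr:42  — struct: MulU busy until I7 writes@36

cycle = 42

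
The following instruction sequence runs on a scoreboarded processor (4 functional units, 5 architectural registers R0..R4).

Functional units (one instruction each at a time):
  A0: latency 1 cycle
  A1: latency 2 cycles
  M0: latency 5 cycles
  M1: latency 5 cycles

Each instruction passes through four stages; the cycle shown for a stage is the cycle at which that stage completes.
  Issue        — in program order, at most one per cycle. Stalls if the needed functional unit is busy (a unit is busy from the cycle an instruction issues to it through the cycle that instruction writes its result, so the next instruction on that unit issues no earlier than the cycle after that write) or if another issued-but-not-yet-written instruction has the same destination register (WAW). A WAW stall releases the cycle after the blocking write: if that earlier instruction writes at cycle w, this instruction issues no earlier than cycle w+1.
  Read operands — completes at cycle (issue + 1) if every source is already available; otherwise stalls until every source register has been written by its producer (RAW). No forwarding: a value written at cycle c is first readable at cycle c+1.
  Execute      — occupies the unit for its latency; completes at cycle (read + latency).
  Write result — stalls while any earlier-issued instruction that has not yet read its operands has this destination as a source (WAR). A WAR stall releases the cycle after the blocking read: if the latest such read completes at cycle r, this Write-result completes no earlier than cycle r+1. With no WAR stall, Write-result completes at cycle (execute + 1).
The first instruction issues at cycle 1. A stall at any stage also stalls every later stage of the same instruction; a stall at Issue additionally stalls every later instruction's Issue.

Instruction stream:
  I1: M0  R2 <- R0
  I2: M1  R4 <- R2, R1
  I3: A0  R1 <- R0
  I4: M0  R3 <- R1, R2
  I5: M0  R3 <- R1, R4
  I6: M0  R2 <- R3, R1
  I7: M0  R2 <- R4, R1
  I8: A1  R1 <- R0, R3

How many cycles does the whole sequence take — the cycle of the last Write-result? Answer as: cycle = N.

cycle = 41

t=1  I1→M0
t=2  I1 RO, I2→M1
t=3  I3→A0
t=4  I3 RO
t=5  I3 EX
t=7  I1 EX
t=8  I1 WR R2
t=9  I2 RO, I4→M0
t=10  I3 WR R1
t=11  I4 RO
t=14  I2 EX
t=15  I2 WR R4
t=16  I4 EX
t=17  I4 WR R3
t=18  I5→M0
t=19  I5 RO
t=24  I5 EX
t=25  I5 WR R3
t=26  I6→M0
t=27  I6 RO
t=32  I6 EX
t=33  I6 WR R2
t=34  I7→M0
t=35  I7 RO, I8→A1
t=36  I8 RO
t=38  I8 EX
t=39  I8 WR R1
t=40  I7 EX
t=41  I7 WR R2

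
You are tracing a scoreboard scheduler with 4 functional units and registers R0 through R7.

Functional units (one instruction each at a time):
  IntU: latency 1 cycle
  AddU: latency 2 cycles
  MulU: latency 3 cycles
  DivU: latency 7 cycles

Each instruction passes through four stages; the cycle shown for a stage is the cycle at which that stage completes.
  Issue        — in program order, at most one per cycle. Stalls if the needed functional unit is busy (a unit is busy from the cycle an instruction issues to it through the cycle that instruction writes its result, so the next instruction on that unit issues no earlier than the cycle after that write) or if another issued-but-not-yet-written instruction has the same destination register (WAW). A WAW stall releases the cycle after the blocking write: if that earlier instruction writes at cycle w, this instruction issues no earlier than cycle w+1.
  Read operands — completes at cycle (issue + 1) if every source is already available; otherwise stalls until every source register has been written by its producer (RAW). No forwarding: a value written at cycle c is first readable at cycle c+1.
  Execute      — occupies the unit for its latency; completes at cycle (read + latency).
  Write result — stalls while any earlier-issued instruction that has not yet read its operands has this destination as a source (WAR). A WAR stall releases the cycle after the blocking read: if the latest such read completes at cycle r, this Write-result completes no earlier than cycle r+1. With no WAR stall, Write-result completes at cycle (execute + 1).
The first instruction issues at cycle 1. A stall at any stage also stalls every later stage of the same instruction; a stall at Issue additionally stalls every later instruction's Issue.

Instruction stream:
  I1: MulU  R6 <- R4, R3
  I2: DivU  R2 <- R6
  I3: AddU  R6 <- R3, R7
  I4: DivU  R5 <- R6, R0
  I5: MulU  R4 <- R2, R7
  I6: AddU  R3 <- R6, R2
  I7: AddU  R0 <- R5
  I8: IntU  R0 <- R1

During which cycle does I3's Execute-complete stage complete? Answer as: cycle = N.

t=1  I1 dispatched to MulU
t=2  I1 operands ready | I2 dispatched to DivU
t=5  I1 complete
t=6  R6←I1
t=7  I2 operands ready | I3 dispatched to AddU
t=8  I3 operands ready
t=10  I3 complete
t=11  R6←I3
t=14  I2 complete
t=15  R2←I2
t=16  I4 dispatched to DivU
t=17  I4 operands ready | I5 dispatched to MulU
t=18  I5 operands ready | I6 dispatched to AddU
t=19  I6 operands ready
t=21  I5 complete | I6 complete
t=22  R4←I5 | R3←I6
t=23  I7 dispatched to AddU
t=24  I4 complete
t=25  R5←I4
t=26  I7 operands ready
t=28  I7 complete
t=29  R0←I7
t=30  I8 dispatched to IntU
t=31  I8 operands ready
t=32  I8 complete
t=33  R0←I8

cycle = 10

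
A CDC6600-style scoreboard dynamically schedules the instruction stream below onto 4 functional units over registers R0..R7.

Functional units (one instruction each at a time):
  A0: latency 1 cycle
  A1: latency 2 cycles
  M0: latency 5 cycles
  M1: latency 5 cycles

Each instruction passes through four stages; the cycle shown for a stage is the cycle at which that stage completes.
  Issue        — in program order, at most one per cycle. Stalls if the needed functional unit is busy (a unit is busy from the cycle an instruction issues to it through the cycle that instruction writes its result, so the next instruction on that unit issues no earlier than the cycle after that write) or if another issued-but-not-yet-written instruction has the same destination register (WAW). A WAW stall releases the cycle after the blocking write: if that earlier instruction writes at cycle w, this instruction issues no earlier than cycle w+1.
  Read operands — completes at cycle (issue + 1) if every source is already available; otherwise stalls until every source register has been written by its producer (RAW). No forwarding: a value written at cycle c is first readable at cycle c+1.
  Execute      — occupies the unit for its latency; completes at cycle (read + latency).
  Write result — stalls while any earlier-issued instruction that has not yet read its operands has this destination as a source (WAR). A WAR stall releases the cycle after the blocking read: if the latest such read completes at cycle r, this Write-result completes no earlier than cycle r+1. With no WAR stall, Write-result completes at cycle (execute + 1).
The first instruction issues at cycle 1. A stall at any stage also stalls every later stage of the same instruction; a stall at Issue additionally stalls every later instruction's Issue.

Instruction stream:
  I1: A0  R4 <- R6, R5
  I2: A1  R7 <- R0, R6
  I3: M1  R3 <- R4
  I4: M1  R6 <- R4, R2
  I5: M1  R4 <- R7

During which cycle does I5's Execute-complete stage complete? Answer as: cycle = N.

cycle = 26

I1: IS=1 RO=2 EX=3 WR=4
I2: IS=2 RO=3 EX=5 WR=6
I3: IS=3 RO=5 EX=10 WR=11  [RAW R4: wait I1 write@4]
I4: IS=12 RO=13 EX=18 WR=19  [struct: M1 busy until I3 writes@11]
I5: IS=20 RO=21 EX=26 WR=27  [struct: M1 busy until I4 writes@19]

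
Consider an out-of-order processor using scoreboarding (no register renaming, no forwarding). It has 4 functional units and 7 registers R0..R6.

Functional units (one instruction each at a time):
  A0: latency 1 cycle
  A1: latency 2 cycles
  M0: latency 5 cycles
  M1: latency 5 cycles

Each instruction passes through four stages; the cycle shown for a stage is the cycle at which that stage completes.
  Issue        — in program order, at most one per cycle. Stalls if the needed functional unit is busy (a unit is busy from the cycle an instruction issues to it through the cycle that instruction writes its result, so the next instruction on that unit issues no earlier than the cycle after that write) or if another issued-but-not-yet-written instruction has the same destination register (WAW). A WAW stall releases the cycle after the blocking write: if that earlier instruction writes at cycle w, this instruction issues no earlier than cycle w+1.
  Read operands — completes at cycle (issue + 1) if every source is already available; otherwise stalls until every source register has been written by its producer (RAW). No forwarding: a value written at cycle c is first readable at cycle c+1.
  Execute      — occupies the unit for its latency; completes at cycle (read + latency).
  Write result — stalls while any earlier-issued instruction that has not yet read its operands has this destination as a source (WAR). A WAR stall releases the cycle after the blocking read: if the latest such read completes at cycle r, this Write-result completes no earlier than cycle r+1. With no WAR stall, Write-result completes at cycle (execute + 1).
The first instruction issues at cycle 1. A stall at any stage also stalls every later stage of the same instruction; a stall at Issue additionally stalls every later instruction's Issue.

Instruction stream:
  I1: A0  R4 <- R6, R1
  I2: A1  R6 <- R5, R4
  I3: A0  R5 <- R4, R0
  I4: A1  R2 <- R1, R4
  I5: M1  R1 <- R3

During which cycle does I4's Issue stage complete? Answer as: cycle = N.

cycle = 9

c1: issue I1 (A0)
c2: I1 read-ops; issue I2 (A1)
c3: I1 finished on A0
c4: I1→R4
c5: I2 read-ops; issue I3 (A0)
c6: I3 read-ops
c7: I2 finished on A1; I3 finished on A0
c8: I2→R6; I3→R5
c9: issue I4 (A1)
c10: I4 read-ops; issue I5 (M1)
c11: I5 read-ops
c12: I4 finished on A1
c13: I4→R2
c16: I5 finished on M1
c17: I5→R1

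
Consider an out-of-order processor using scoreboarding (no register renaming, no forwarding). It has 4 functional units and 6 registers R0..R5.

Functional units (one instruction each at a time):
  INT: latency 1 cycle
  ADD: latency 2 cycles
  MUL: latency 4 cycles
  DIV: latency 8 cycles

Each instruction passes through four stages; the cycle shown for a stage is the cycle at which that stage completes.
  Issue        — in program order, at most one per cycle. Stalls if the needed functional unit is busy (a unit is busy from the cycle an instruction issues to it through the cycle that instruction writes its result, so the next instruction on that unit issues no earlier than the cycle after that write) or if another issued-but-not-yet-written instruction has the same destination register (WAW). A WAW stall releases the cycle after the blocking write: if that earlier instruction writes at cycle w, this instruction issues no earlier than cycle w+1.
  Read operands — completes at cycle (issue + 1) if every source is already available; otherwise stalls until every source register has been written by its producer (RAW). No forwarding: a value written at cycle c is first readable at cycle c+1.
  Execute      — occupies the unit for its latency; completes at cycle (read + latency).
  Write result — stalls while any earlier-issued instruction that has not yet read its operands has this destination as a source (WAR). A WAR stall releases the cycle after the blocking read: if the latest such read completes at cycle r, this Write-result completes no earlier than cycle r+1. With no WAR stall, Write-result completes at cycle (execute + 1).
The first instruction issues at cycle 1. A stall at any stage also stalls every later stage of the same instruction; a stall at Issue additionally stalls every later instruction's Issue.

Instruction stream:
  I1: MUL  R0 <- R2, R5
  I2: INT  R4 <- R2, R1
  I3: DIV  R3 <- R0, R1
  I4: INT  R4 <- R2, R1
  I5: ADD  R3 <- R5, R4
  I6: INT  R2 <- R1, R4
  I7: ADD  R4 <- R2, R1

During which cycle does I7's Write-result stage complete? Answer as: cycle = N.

cycle = 27

t=1  I1→MUL
t=2  I1 RO | I2→INT
t=3  I2 RO | I3→DIV
t=4  I2 EX
t=5  I2 WR R4
t=6  I1 EX | I4→INT
t=7  I1 WR R0 | I4 RO
t=8  I3 RO | I4 EX
t=9  I4 WR R4
t=16  I3 EX
t=17  I3 WR R3
t=18  I5→ADD
t=19  I5 RO | I6→INT
t=20  I6 RO
t=21  I5 EX | I6 EX
t=22  I5 WR R3 | I6 WR R2
t=23  I7→ADD
t=24  I7 RO
t=26  I7 EX
t=27  I7 WR R4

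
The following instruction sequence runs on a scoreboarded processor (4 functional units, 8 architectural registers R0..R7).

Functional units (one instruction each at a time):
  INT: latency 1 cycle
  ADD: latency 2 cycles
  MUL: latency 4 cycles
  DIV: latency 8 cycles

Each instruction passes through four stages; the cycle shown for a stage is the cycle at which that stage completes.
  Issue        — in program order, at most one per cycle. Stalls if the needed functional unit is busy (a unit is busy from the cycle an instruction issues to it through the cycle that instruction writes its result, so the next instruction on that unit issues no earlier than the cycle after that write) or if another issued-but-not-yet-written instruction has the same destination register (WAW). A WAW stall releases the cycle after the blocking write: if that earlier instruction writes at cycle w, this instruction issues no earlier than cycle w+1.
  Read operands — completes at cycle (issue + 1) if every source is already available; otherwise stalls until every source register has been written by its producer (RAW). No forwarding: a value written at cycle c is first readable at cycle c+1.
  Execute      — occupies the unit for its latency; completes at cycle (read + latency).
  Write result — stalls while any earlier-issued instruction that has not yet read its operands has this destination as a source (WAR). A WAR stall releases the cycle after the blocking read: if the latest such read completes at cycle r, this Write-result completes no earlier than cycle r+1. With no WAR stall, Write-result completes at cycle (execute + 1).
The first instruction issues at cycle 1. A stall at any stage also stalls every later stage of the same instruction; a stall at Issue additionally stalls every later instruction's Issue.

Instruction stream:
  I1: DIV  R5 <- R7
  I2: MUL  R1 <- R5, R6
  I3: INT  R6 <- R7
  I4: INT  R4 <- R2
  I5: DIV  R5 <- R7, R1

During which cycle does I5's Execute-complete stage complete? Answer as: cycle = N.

cycle = 26

1) issue 1, read 2, done 10, write 11
2) issue 2, read 12, done 16, write 17  <RAW R5: wait I1 write@11>
3) issue 3, read 4, done 5, write 13  <WAR R6: wait I2 read@12>
4) issue 14, read 15, done 16, write 17  <struct: INT busy until I3 writes@13>
5) issue 15, read 18, done 26, write 27  <RAW R1: wait I2 write@17>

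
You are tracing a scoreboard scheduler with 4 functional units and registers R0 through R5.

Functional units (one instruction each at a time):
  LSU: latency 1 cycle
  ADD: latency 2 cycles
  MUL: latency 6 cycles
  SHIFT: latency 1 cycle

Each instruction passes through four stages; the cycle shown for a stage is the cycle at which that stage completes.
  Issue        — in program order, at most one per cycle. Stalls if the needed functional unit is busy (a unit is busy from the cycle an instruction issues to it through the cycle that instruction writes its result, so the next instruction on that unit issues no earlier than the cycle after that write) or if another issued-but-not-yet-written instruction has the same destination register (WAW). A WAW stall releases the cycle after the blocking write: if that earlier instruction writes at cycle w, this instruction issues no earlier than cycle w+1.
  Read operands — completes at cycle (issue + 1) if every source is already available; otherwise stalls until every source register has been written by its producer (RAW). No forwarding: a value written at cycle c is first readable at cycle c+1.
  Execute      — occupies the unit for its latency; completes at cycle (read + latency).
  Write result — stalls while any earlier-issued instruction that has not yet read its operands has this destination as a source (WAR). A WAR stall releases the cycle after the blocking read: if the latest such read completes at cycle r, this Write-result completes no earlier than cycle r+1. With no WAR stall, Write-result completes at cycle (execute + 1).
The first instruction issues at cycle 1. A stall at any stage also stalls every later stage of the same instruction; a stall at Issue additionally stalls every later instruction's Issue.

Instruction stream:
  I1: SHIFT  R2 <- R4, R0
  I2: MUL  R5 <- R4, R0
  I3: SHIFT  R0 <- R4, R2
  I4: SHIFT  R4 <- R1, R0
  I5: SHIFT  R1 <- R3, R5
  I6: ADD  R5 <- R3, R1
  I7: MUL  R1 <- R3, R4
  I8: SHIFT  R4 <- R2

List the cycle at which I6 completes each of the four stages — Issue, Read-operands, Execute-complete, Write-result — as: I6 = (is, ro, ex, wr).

I6 = (14, 17, 19, 20)

c1: I1 dispatched to SHIFT
c2: I1 operands ready | I2 dispatched to MUL
c3: I1 complete | I2 operands ready
c4: R2←I1
c5: I3 dispatched to SHIFT
c6: I3 operands ready
c7: I3 complete
c8: R0←I3
c9: I2 complete | I4 dispatched to SHIFT
c10: R5←I2 | I4 operands ready
c11: I4 complete
c12: R4←I4
c13: I5 dispatched to SHIFT
c14: I5 operands ready | I6 dispatched to ADD
c15: I5 complete
c16: R1←I5
c17: I6 operands ready | I7 dispatched to MUL
c18: I7 operands ready | I8 dispatched to SHIFT
c19: I6 complete | I8 operands ready
c20: R5←I6 | I8 complete
c21: R4←I8
c24: I7 complete
c25: R1←I7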